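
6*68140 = 408840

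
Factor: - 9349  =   - 9349^1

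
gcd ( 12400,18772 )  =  4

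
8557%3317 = 1923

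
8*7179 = 57432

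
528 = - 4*( - 132)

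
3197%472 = 365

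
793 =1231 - 438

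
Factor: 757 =757^1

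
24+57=81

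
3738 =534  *7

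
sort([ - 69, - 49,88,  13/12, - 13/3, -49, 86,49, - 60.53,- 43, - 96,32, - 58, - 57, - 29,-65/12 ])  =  [ - 96, - 69, - 60.53, - 58, - 57,- 49, - 49,  -  43,-29, - 65/12,  -  13/3,13/12,  32, 49,86,88 ] 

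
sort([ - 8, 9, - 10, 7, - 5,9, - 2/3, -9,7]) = [ - 10 , - 9 , - 8, - 5, - 2/3,7, 7,9,9 ] 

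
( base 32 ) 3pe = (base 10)3886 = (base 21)8h1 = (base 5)111021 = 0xf2e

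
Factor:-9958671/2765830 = -2^(-1)*3^2* 5^(  -  1 )*19^( - 1 )* 43^1*14557^( - 1 )* 25733^1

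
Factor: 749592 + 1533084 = 2^2*3^1*11^1*17293^1 = 2282676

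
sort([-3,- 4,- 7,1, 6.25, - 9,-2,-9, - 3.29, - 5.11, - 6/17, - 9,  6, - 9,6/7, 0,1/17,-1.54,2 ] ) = [ - 9, -9,  -  9,-9, - 7, -5.11 , - 4, - 3.29, - 3, - 2, - 1.54, - 6/17,0,1/17, 6/7,1,2,6,  6.25 ]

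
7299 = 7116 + 183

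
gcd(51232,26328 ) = 8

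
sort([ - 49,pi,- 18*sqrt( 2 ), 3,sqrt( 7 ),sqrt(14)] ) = [ - 49, - 18*sqrt( 2), sqrt( 7 ) , 3,pi,sqrt(14)]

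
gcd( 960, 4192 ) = 32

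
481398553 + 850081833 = 1331480386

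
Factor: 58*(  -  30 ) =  - 1740 = - 2^2*3^1*5^1*29^1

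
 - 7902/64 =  - 124+ 17/32 = - 123.47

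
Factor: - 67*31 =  - 31^1*67^1 = - 2077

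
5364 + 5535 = 10899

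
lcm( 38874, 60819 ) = 3770778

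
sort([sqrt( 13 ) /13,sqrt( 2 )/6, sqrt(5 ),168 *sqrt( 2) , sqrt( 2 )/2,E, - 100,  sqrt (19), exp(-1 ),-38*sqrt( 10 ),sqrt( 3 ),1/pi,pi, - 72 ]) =[-38*sqrt ( 10 ), - 100 , - 72,sqrt( 2 )/6,sqrt( 13 )/13, 1/pi, exp( - 1),sqrt ( 2 )/2,  sqrt(  3 ),sqrt( 5 ),E,pi, sqrt( 19),168 * sqrt(2)]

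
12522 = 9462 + 3060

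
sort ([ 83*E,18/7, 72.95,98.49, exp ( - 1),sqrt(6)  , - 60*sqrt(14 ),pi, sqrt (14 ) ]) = [  -  60*sqrt( 14), exp( - 1 ), sqrt( 6),18/7 , pi,sqrt( 14 ),  72.95,98.49,  83* E ]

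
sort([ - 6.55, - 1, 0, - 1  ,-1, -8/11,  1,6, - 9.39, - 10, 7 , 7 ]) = [ - 10, - 9.39,-6.55, - 1, - 1,-1, - 8/11, 0, 1 , 6, 7,7]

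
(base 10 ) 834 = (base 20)21E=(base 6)3510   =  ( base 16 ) 342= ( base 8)1502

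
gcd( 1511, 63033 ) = 1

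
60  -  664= - 604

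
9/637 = 9/637 = 0.01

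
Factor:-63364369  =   - 2081^1* 30449^1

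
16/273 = 16/273 = 0.06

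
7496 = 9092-1596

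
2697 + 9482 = 12179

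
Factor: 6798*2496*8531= 144752370048 = 2^7*3^2* 11^1*13^1*19^1 *103^1*449^1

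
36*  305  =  10980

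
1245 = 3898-2653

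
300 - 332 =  - 32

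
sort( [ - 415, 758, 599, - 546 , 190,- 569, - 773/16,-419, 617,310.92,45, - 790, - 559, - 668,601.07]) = [ - 790, - 668, - 569, - 559, - 546, - 419, -415 , - 773/16, 45, 190 , 310.92 , 599, 601.07, 617, 758]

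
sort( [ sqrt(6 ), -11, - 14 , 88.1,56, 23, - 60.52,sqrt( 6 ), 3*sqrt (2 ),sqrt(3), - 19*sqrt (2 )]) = [ - 60.52, - 19*sqrt(2 ), - 14,-11 , sqrt(3) , sqrt(6),sqrt( 6 ),3 * sqrt(2 ),23, 56 , 88.1]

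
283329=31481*9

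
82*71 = 5822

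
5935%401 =321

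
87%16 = 7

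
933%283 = 84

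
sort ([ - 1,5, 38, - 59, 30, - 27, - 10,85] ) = [ - 59, - 27, - 10,  -  1,5,30,38,85]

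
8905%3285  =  2335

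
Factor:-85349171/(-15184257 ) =3^( - 1 )*11^ ( - 1 )*71^2* 227^(-1 )*2027^( - 1 )*16931^1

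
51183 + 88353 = 139536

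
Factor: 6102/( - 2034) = - 3^1= - 3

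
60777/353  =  172+61/353  =  172.17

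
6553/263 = 24 + 241/263 = 24.92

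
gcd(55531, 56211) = 1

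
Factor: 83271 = 3^1*41^1*677^1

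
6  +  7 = 13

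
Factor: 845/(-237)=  - 3^(-1) * 5^1*13^2*79^( - 1) 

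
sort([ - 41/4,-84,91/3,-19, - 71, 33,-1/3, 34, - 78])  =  [-84, - 78 , - 71 ,-19, - 41/4,-1/3, 91/3, 33,  34]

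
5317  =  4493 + 824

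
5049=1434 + 3615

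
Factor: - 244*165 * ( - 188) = 7568880 = 2^4*3^1*5^1*11^1*47^1*61^1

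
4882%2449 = 2433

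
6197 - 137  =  6060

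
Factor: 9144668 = 2^2*13^1*175859^1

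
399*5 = 1995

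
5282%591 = 554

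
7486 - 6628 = 858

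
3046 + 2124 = 5170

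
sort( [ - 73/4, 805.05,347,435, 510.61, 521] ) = [ - 73/4, 347,435 , 510.61, 521, 805.05] 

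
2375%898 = 579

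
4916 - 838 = 4078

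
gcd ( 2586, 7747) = 1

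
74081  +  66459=140540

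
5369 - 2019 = 3350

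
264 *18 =4752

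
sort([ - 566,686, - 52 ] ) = [-566, - 52, 686 ]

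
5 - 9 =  - 4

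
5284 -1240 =4044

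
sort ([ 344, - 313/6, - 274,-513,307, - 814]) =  [  -  814,-513,-274,-313/6  ,  307, 344]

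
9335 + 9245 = 18580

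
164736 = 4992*33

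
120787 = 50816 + 69971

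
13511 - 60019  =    -  46508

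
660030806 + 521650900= 1181681706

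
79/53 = 1+ 26/53 = 1.49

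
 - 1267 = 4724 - 5991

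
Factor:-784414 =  - 2^1*17^1 * 23071^1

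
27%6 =3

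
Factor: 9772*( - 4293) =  - 2^2*3^4* 7^1*53^1*349^1 = - 41951196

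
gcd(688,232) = 8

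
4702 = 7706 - 3004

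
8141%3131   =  1879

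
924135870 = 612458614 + 311677256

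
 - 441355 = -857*515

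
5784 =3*1928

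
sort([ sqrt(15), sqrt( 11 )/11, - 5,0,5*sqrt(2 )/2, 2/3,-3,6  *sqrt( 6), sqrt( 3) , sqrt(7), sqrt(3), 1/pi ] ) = [ - 5 ,- 3 , 0, sqrt( 11)/11,  1/pi,2/3, sqrt( 3),sqrt(3 ) , sqrt(7),5*sqrt( 2) /2,sqrt(15), 6*sqrt( 6 )] 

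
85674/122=702+15/61 = 702.25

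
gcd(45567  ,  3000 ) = 3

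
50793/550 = 50793/550 = 92.35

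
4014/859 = 4 + 578/859= 4.67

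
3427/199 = 3427/199 =17.22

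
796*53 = 42188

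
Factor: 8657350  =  2^1*5^2*13^1*19^1*701^1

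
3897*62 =241614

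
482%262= 220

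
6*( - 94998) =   -  569988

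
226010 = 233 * 970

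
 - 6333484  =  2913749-9247233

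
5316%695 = 451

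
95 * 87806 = 8341570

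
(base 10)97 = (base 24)41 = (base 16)61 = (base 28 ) 3d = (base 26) 3j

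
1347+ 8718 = 10065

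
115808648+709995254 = 825803902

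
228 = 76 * 3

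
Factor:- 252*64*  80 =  - 1290240 = -2^12 * 3^2*5^1*7^1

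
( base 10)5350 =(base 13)2587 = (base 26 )7NK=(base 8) 12346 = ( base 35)4CU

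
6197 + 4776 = 10973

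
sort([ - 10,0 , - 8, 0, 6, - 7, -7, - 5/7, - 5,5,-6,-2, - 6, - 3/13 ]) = [ - 10, - 8, -7,- 7,- 6 , - 6, - 5,  -  2, - 5/7, - 3/13, 0, 0  ,  5,6]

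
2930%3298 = 2930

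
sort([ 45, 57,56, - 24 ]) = [ - 24 , 45,56,57 ]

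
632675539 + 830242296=1462917835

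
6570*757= 4973490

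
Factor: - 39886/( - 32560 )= 49/40= 2^(  -  3)*5^(  -  1 ) * 7^2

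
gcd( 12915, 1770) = 15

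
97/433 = 97/433 = 0.22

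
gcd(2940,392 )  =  196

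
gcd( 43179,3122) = 1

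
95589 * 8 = 764712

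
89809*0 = 0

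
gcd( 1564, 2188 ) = 4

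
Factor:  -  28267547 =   -  7^1*11^1 *29^1*12659^1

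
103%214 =103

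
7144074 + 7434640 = 14578714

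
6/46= 3/23 = 0.13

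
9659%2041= 1495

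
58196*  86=5004856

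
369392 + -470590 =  - 101198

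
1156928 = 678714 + 478214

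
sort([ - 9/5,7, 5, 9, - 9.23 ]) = [- 9.23,-9/5,5,7,9]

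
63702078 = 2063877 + 61638201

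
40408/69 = 40408/69 =585.62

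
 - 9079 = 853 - 9932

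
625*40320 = 25200000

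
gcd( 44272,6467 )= 1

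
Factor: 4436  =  2^2*1109^1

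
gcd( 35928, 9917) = 1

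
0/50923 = 0 =0.00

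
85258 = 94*907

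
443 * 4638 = 2054634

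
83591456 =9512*8788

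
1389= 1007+382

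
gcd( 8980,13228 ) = 4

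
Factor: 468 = 2^2*3^2*13^1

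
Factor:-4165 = -5^1*7^2*17^1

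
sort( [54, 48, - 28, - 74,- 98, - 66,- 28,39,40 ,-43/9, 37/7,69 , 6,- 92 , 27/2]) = [ - 98,-92,  -  74,-66, - 28,  -  28, - 43/9,37/7, 6, 27/2,39,40,48,54,69 ]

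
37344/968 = 38 + 70/121 = 38.58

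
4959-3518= 1441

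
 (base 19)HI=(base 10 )341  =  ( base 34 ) a1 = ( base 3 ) 110122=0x155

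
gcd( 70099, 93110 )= 1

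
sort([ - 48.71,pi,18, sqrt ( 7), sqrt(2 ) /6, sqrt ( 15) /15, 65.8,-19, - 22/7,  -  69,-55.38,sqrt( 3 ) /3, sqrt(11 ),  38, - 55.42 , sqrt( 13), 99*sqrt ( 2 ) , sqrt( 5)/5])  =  [ - 69, - 55.42, -55.38, - 48.71,-19, - 22/7, sqrt ( 2)/6, sqrt (15)/15 , sqrt(5) /5, sqrt(  3)/3, sqrt ( 7),pi , sqrt(11), sqrt(13 ), 18,38, 65.8, 99*sqrt( 2 ) ]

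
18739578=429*43682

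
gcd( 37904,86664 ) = 184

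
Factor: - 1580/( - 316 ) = 5=5^1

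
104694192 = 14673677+90020515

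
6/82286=3/41143=   0.00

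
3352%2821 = 531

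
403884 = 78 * 5178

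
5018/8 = 2509/4 = 627.25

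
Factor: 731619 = 3^3 * 7^3*79^1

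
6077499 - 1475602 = 4601897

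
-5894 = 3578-9472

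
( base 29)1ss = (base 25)2H6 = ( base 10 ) 1681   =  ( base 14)881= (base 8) 3221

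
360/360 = 1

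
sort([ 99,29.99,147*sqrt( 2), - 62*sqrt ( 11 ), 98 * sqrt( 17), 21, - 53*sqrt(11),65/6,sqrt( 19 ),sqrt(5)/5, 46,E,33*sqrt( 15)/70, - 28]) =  [ - 62*sqrt( 11), - 53*sqrt( 11 ), - 28,sqrt( 5)/5, 33 * sqrt( 15 )/70,E, sqrt ( 19) , 65/6, 21,29.99, 46,99,147*sqrt( 2),98*sqrt(17) ] 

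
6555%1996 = 567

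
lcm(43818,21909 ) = 43818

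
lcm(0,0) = 0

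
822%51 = 6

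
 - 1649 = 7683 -9332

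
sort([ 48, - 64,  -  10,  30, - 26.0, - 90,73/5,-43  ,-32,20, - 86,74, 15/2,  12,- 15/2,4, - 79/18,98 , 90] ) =[ - 90,-86, - 64, - 43, - 32, - 26.0 , - 10, - 15/2, - 79/18, 4, 15/2, 12,73/5, 20,30 , 48, 74, 90,98]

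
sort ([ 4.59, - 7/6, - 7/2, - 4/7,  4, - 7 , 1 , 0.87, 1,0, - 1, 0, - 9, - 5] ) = [ -9, - 7, - 5,-7/2, - 7/6, - 1, -4/7, 0,0, 0.87,1, 1, 4,4.59 ] 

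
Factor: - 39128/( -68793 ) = 2^3*3^( - 1)*23^( - 1 )*67^1 *73^1 * 997^( - 1 ) 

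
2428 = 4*607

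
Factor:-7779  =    -  3^1*2593^1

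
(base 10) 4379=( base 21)9jb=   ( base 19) C29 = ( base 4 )1010123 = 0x111B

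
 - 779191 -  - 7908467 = 7129276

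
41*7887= 323367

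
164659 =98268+66391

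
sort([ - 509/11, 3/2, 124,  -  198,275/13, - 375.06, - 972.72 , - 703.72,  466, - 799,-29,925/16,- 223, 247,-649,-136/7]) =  [ - 972.72,-799, - 703.72,-649,-375.06,-223, - 198,- 509/11, - 29, -136/7, 3/2, 275/13, 925/16, 124, 247,466]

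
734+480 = 1214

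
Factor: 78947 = 11^1*7177^1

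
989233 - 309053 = 680180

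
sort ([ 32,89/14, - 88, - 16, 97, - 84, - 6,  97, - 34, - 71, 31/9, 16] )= [ - 88 , - 84, - 71, - 34, - 16, - 6,31/9,89/14, 16,  32, 97,97]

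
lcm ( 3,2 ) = 6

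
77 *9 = 693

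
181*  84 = 15204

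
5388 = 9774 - 4386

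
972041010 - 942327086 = 29713924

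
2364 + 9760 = 12124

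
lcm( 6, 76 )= 228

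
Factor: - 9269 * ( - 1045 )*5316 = 51491334180  =  2^2*3^1*5^1*11^1* 13^1*19^1*23^1 * 31^1*443^1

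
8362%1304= 538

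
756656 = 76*9956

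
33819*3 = 101457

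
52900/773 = 68+ 336/773 = 68.43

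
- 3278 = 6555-9833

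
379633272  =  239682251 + 139951021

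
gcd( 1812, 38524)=4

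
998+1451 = 2449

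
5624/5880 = 703/735= 0.96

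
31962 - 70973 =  - 39011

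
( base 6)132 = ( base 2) 111000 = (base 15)3B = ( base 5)211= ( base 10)56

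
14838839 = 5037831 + 9801008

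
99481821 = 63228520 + 36253301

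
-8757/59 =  -149 + 34/59 = -  148.42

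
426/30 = 71/5=14.20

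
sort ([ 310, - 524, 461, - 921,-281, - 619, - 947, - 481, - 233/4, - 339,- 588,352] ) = [ - 947, - 921, - 619, - 588, - 524,-481,  -  339, - 281, - 233/4,310,352 , 461 ] 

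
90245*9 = 812205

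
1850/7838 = 925/3919  =  0.24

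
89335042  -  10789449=78545593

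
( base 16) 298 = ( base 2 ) 1010011000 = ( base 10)664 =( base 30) M4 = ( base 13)3c1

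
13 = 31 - 18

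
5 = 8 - 3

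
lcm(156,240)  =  3120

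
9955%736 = 387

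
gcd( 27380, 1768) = 4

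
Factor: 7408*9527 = 2^4*7^1* 463^1*1361^1 = 70576016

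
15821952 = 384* 41203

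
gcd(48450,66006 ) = 114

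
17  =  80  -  63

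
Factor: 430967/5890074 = 2^( - 1)*3^ ( -1)*17^1 *29^( - 1 ) * 101^1 * 251^1*33851^(  -  1 )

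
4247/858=4+815/858 = 4.95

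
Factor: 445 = 5^1*89^1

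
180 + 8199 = 8379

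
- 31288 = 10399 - 41687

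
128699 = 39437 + 89262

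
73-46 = 27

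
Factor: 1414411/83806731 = 3^( - 4)*53^1 * 26687^1*1034651^(-1 )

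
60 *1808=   108480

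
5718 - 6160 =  - 442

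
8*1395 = 11160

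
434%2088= 434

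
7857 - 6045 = 1812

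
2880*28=80640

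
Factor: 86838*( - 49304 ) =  - 4281460752 = - 2^4 * 3^1 * 41^1 *353^1*6163^1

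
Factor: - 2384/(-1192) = 2^1 = 2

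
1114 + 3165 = 4279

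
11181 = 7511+3670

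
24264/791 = 30+534/791 =30.68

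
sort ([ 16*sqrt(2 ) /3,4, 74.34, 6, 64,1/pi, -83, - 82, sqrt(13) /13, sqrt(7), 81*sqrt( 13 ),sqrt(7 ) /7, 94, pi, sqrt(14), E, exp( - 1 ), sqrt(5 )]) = [ - 83, - 82, sqrt(13)/13,1/pi, exp( - 1 ),sqrt (7) /7, sqrt ( 5),  sqrt( 7), E, pi, sqrt( 14) , 4, 6, 16*sqrt( 2)/3,64, 74.34,94, 81 * sqrt(13 )]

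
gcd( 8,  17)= 1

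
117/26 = 4 + 1/2  =  4.50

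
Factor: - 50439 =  - 3^1 * 17^1*23^1 * 43^1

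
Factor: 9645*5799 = 3^2*5^1*643^1 * 1933^1 = 55931355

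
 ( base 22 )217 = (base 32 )v5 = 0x3e5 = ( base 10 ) 997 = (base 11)827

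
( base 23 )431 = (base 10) 2186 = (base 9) 2888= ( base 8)4212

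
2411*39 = 94029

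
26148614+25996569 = 52145183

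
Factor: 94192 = 2^4*7^1*29^2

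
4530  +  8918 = 13448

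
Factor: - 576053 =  - 37^1*15569^1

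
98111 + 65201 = 163312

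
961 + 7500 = 8461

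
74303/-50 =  - 1487+47/50 = - 1486.06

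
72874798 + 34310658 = 107185456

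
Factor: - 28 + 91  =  3^2*7^1 = 63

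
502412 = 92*5461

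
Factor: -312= - 2^3*3^1*13^1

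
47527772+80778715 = 128306487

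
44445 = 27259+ 17186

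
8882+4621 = 13503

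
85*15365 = 1306025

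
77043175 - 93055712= - 16012537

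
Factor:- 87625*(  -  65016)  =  2^3*3^3*5^3*7^1*43^1*701^1= 5697027000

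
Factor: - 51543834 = - 2^1* 3^1*8590639^1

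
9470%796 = 714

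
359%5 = 4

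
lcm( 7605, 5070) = 15210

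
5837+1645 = 7482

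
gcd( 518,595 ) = 7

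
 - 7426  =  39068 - 46494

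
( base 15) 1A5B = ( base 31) 5t7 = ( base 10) 5711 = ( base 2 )1011001001111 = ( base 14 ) 211d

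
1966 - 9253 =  - 7287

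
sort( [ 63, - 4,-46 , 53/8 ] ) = [-46,- 4, 53/8,63]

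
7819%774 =79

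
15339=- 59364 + 74703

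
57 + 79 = 136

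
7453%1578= 1141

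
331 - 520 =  - 189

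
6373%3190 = 3183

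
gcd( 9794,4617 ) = 1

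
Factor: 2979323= 59^1 * 50497^1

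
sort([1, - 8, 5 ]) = [ - 8, 1, 5]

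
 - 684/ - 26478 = 38/1471=0.03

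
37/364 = 37/364 = 0.10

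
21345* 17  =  362865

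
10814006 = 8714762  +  2099244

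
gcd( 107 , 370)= 1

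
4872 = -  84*( - 58 ) 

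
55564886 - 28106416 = 27458470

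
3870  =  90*43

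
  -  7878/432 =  - 1313/72=-  18.24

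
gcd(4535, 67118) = 907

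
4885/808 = 4885/808= 6.05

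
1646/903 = 1646/903   =  1.82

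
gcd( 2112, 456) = 24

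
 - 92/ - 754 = 46/377 = 0.12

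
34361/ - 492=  - 70 + 79/492 = -  69.84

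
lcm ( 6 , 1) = 6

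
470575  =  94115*5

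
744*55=40920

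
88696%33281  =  22134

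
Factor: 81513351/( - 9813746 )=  - 2^(  -  1)*3^3*17^1*177589^1*4906873^(-1)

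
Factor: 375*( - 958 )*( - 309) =111008250  =  2^1*3^2*5^3*103^1*479^1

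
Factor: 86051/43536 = 2^( - 4 ) * 3^(  -  1)*7^1 * 19^1*647^1 * 907^(  -  1 ) 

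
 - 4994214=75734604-80728818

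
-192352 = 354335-546687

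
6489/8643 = 2163/2881 = 0.75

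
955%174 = 85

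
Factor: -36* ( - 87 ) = 2^2 *3^3*29^1= 3132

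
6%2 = 0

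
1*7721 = 7721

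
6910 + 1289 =8199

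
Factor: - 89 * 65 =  - 5785 = - 5^1*13^1 * 89^1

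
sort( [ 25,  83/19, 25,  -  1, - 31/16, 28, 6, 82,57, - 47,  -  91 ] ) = [ - 91, - 47,-31/16,-1,83/19,6,25, 25, 28, 57, 82 ]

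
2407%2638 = 2407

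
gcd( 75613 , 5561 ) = 83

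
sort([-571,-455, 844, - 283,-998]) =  [ - 998,-571,  -  455,-283,844 ]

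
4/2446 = 2/1223 = 0.00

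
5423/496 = 5423/496 =10.93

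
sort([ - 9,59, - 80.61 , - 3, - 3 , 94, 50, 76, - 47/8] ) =[ - 80.61, - 9, - 47/8 , - 3,-3, 50,  59, 76,94] 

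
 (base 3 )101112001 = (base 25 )C6J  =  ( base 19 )124c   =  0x1DF5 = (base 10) 7669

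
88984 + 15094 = 104078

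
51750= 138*375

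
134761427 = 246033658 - 111272231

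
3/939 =1/313 = 0.00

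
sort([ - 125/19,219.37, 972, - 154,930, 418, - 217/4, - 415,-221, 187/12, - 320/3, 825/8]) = [ - 415, - 221, - 154, - 320/3 , -217/4, -125/19,187/12,825/8,219.37,418,930,972]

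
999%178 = 109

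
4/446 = 2/223 = 0.01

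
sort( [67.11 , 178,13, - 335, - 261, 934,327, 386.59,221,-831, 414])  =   [ - 831 , - 335 , - 261, 13, 67.11, 178, 221, 327  ,  386.59, 414,934] 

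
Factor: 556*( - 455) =  -  2^2*5^1 * 7^1*13^1*139^1 = -  252980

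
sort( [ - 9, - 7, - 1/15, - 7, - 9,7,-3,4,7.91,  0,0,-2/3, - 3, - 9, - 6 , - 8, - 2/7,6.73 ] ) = [ - 9, - 9, - 9, - 8, - 7, - 7,-6,  -  3 , - 3, - 2/3, - 2/7,-1/15, 0,0, 4,6.73,7,7.91 ]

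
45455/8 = 45455/8 = 5681.88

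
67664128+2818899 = 70483027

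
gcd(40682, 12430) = 2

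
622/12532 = 311/6266= 0.05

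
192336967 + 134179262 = 326516229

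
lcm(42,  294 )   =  294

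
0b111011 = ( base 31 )1S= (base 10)59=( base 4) 323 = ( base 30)1t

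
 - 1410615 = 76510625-77921240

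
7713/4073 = 1 + 3640/4073 = 1.89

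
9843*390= 3838770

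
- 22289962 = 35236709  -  57526671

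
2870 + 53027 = 55897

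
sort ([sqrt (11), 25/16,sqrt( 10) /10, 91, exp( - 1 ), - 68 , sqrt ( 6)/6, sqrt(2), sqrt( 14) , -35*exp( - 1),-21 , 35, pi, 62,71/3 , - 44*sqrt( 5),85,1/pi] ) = [ - 44*sqrt(5), - 68,-21 , - 35*exp( - 1),sqrt ( 10 ) /10, 1/pi,exp( - 1), sqrt( 6 )/6 , sqrt ( 2), 25/16,  pi, sqrt( 11), sqrt(14), 71/3 , 35,62,85,91 ] 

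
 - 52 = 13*( - 4 )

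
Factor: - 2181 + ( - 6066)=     -  8247 = - 3^1*2749^1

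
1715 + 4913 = 6628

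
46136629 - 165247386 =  - 119110757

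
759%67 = 22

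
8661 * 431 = 3732891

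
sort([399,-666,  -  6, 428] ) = [ - 666, -6, 399, 428 ]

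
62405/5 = 12481 = 12481.00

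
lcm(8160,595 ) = 57120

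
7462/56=133 + 1/4  =  133.25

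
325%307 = 18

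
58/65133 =58/65133= 0.00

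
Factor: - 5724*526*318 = -2^4*3^4 *53^2*263^1 = -957442032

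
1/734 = 1/734= 0.00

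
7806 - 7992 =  - 186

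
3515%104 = 83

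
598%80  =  38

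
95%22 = 7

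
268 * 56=15008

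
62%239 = 62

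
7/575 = 7/575 =0.01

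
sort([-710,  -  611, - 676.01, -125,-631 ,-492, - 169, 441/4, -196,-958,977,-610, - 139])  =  [ - 958,-710,  -  676.01, - 631,  -  611, - 610, - 492,- 196,-169,-139 ,-125, 441/4 , 977] 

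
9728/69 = 140 + 68/69= 140.99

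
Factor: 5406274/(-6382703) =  - 2^1 * 193^(  -  1)*33071^(-1)  *  2703137^1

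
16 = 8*2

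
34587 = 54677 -20090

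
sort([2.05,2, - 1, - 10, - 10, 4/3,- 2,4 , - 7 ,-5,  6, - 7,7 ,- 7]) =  [ - 10,-10,  -  7, - 7, - 7,  -  5,-2, - 1,4/3,  2,2.05, 4, 6, 7] 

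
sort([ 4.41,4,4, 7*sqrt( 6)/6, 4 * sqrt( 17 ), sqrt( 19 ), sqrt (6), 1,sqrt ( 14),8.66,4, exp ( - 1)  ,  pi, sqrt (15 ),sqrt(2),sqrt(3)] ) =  [exp( - 1), 1,  sqrt(2 ) , sqrt ( 3),  sqrt(6), 7 *sqrt( 6)/6,pi,sqrt( 14), sqrt( 15 ), 4, 4, 4, sqrt( 19), 4.41, 8.66,  4*sqrt( 17)]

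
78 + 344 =422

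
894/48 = 18 + 5/8 = 18.62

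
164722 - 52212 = 112510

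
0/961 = 0 = 0.00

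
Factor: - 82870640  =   - 2^4*5^1*997^1* 1039^1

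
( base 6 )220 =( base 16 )54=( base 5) 314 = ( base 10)84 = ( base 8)124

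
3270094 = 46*71089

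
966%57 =54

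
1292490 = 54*23935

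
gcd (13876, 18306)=2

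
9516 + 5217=14733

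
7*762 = 5334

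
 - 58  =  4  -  62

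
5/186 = 5/186 = 0.03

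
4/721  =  4/721  =  0.01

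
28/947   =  28/947 = 0.03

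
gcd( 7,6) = 1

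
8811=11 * 801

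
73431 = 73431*1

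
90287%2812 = 303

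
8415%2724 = 243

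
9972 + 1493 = 11465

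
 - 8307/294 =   -  29 + 73/98 = - 28.26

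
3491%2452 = 1039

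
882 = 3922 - 3040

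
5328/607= 8 + 472/607 = 8.78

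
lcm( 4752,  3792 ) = 375408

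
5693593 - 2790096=2903497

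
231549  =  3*77183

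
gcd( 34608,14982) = 6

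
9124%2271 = 40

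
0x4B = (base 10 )75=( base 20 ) 3F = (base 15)50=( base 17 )47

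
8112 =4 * 2028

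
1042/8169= 1042/8169 = 0.13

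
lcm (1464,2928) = 2928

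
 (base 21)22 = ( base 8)54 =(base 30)1E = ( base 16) 2C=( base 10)44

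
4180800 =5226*800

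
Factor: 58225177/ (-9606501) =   -  3^(- 2)*19^1  *43^( - 1) * 103^( - 1) *131^1*149^1*157^1*241^( - 1)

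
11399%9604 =1795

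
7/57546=7/57546 = 0.00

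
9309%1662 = 999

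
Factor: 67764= 2^2*3^1*5647^1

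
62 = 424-362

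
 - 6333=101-6434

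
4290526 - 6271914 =-1981388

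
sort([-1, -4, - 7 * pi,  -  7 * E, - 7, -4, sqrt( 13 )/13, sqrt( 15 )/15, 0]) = [ -7*pi,- 7 * E,  -  7,-4,- 4,-1, 0,  sqrt( 15)/15,sqrt(13 )/13 ] 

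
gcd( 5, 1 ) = 1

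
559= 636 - 77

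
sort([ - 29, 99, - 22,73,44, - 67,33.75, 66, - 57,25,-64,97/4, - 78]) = [ - 78, - 67, - 64, - 57, - 29,  -  22, 97/4,25, 33.75,44,  66,73,99 ] 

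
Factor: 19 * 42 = 2^1 * 3^1 * 7^1 * 19^1 = 798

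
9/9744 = 3/3248 = 0.00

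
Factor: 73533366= 2^1*3^3*53^1*25693^1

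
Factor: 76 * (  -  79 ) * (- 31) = 2^2 * 19^1*31^1*79^1  =  186124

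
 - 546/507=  - 14/13=- 1.08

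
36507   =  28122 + 8385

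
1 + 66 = 67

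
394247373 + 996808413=1391055786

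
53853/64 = 53853/64 = 841.45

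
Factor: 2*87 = 2^1 * 3^1*29^1  =  174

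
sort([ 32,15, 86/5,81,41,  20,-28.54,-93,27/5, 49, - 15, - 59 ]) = [-93, - 59, - 28.54 , - 15,27/5,  15, 86/5,20, 32, 41,49, 81] 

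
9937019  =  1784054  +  8152965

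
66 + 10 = 76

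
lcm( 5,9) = 45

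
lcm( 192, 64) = 192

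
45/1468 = 45/1468 = 0.03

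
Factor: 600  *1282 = 769200= 2^4 * 3^1*5^2*641^1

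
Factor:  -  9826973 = -13^1*97^1*7793^1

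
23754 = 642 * 37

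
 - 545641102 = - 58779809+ - 486861293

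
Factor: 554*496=2^5*31^1*277^1 = 274784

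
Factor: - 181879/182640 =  - 239/240  =  -2^(-4 ) * 3^(-1 )*5^ ( -1)*239^1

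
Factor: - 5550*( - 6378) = 2^2 * 3^2*5^2*37^1 * 1063^1 = 35397900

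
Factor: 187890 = 2^1 * 3^1 * 5^1*6263^1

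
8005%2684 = 2637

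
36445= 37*985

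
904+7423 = 8327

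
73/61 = 73/61 = 1.20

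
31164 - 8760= 22404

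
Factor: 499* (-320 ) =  - 159680 = -2^6*5^1*499^1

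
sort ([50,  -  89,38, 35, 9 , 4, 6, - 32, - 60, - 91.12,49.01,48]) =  [ - 91.12, - 89, - 60, -32 , 4, 6,9, 35,38,48,49.01, 50]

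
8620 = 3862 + 4758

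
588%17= 10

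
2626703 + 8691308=11318011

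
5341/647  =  5341/647 =8.26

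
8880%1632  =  720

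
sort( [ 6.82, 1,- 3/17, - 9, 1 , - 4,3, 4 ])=[ - 9, - 4,-3/17 , 1,  1 , 3, 4,6.82]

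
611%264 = 83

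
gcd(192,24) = 24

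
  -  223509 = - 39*5731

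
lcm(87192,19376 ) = 174384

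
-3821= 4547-8368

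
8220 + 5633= 13853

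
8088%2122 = 1722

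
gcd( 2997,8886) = 3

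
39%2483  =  39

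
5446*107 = 582722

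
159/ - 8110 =-159/8110 = - 0.02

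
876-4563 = -3687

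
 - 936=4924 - 5860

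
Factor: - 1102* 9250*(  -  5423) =55279350500 =2^2*5^3*11^1 * 17^1*19^1*29^2*37^1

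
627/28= 22 + 11/28 = 22.39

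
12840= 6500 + 6340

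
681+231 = 912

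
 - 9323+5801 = -3522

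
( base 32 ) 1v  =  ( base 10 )63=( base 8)77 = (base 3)2100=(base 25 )2D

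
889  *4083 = 3629787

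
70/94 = 35/47 = 0.74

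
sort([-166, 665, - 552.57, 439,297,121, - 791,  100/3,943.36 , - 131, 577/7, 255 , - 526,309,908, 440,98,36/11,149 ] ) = [ - 791, - 552.57, - 526, - 166,-131,36/11,100/3,577/7,98,121, 149,255,297,309, 439,440,665,908,943.36] 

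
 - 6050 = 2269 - 8319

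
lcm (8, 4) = 8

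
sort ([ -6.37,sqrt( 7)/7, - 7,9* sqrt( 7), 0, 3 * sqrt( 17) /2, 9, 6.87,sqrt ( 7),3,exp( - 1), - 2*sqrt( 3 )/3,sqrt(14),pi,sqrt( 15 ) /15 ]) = [ - 7, - 6.37, - 2*sqrt( 3) /3,  0,sqrt (15 )/15,exp( - 1),sqrt( 7)/7 , sqrt(7 ),3,pi, sqrt( 14),3*sqrt( 17 ) /2, 6.87, 9 , 9*sqrt( 7 )] 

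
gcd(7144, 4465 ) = 893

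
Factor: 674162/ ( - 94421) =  - 2^1*94421^(-1) * 337081^1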